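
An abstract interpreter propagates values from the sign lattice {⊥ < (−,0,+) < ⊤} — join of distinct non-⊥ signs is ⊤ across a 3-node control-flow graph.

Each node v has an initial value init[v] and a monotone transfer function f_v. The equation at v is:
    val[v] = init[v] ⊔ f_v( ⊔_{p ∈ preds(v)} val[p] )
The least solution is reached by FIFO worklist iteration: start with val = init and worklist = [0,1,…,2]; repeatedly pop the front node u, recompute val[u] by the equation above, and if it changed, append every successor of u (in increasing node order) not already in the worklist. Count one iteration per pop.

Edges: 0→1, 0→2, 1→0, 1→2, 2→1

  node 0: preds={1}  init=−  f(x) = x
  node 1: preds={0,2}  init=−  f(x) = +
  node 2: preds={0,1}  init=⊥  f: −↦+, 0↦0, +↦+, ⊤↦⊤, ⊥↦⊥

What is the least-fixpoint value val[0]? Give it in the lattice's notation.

⊤

Worklist (6 pops):
  #1 pop 0: in=− → − (no change)
  #2 pop 1: in=− → ⊤ (was −); enqueue [0]
  #3 pop 2: in=⊤ → ⊤ (was ⊥); enqueue [1]
  #4 pop 0: in=⊤ → ⊤ (was −); enqueue [2]
  #5 pop 1: in=⊤ → ⊤ (no change)
  #6 pop 2: in=⊤ → ⊤ (no change)

Fixpoint:
  val[0] = ⊤
  val[1] = ⊤
  val[2] = ⊤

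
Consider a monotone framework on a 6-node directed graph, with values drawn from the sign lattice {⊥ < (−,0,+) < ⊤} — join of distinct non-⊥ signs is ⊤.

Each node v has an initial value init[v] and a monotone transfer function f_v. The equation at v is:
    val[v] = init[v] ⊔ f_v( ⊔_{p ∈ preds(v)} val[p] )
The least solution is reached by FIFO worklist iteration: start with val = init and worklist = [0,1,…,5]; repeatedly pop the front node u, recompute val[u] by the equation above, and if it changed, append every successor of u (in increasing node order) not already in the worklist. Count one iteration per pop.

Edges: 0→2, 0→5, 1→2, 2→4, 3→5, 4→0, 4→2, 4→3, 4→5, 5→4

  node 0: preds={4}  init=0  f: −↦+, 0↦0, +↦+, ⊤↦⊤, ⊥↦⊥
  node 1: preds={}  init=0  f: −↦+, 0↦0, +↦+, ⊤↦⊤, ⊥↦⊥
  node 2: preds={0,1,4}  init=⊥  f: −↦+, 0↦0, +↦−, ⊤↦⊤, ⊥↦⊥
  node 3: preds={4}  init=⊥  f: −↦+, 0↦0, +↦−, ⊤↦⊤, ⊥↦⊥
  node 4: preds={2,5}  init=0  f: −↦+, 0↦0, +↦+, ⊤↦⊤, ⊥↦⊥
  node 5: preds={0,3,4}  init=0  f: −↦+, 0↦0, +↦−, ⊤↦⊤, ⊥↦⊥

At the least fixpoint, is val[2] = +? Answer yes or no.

no

Worklist (6 pops):
  #1 pop 0: in=0 → 0 (no change)
  #2 pop 1: in=⊥ → 0 (no change)
  #3 pop 2: in=0 → 0 (was ⊥); enqueue []
  #4 pop 3: in=0 → 0 (was ⊥); enqueue []
  #5 pop 4: in=0 → 0 (no change)
  #6 pop 5: in=0 → 0 (no change)

Fixpoint:
  val[0] = 0
  val[1] = 0
  val[2] = 0
  val[3] = 0
  val[4] = 0
  val[5] = 0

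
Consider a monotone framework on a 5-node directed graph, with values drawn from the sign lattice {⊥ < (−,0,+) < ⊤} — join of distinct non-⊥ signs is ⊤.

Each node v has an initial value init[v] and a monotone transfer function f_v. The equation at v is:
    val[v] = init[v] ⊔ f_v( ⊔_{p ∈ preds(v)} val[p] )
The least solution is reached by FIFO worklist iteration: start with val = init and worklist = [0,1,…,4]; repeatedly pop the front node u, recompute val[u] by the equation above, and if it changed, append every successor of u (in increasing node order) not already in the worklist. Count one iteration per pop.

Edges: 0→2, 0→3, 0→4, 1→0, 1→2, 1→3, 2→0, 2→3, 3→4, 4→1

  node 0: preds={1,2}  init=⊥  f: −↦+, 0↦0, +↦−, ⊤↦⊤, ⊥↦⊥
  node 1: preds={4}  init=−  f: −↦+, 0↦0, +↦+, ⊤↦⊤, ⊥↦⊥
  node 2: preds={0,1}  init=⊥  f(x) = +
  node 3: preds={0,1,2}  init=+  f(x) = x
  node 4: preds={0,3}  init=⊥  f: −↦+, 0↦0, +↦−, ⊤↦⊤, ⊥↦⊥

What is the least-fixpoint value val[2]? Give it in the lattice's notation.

Trace (11 dequeues):
  [1] u=0 | in − | out + | prev ⊥ | push {}
  [2] u=1 | in ⊥ | out − | ==
  [3] u=2 | in ⊤ | out + | prev ⊥ | push {0}
  [4] u=3 | in ⊤ | out ⊤ | prev + | push {}
  [5] u=4 | in ⊤ | out ⊤ | prev ⊥ | push {1}
  [6] u=0 | in ⊤ | out ⊤ | prev + | push {2,3,4}
  [7] u=1 | in ⊤ | out ⊤ | prev − | push {0}
  [8] u=2 | in ⊤ | out + | ==
  [9] u=3 | in ⊤ | out ⊤ | ==
  [10] u=4 | in ⊤ | out ⊤ | ==
  [11] u=0 | in ⊤ | out ⊤ | ==

Converged values:
  [0] ⊤
  [1] ⊤
  [2] +
  [3] ⊤
  [4] ⊤

+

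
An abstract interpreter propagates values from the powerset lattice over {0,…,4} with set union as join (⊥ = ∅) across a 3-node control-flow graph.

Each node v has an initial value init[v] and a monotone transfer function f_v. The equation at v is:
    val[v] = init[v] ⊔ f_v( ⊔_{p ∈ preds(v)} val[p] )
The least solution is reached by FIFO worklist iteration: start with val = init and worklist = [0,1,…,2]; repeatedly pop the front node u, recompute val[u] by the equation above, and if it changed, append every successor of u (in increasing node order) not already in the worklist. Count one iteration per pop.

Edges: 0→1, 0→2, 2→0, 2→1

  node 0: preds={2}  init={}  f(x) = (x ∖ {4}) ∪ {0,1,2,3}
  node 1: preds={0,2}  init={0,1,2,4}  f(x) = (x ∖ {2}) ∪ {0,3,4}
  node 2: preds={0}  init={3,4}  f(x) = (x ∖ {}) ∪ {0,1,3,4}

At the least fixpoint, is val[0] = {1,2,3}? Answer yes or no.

no

Iteration log — 5 steps:
  step 1. node 0  ⊔preds={3,4}  new={0,1,2,3}  old={}  +wl: 
  step 2. node 1  ⊔preds={0,1,2,3,4}  new={0,1,2,3,4}  old={0,1,2,4}  +wl: 
  step 3. node 2  ⊔preds={0,1,2,3}  new={0,1,2,3,4}  old={3,4}  +wl: 0,1
  step 4. node 0  ⊔preds={0,1,2,3,4}  new={0,1,2,3}  stable
  step 5. node 1  ⊔preds={0,1,2,3,4}  new={0,1,2,3,4}  stable

Least fixpoint reached:
  node 0: {0,1,2,3}
  node 1: {0,1,2,3,4}
  node 2: {0,1,2,3,4}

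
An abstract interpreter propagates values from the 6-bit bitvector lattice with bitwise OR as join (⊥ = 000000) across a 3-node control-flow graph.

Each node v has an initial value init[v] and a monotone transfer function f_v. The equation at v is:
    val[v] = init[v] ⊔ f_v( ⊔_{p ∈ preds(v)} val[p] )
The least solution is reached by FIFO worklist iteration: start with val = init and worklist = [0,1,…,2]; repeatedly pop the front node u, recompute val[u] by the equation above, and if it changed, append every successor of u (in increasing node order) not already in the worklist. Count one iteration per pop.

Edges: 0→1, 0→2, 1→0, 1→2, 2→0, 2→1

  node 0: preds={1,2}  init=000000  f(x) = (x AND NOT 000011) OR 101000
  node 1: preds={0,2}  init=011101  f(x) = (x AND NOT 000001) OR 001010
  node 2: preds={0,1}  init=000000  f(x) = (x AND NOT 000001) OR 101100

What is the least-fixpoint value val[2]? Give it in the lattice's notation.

111110

Trace (5 dequeues):
  [1] u=0 | in 011101 | out 111100 | prev 000000 | push {}
  [2] u=1 | in 111100 | out 111111 | prev 011101 | push {0}
  [3] u=2 | in 111111 | out 111110 | prev 000000 | push {1}
  [4] u=0 | in 111111 | out 111100 | ==
  [5] u=1 | in 111110 | out 111111 | ==

Converged values:
  [0] 111100
  [1] 111111
  [2] 111110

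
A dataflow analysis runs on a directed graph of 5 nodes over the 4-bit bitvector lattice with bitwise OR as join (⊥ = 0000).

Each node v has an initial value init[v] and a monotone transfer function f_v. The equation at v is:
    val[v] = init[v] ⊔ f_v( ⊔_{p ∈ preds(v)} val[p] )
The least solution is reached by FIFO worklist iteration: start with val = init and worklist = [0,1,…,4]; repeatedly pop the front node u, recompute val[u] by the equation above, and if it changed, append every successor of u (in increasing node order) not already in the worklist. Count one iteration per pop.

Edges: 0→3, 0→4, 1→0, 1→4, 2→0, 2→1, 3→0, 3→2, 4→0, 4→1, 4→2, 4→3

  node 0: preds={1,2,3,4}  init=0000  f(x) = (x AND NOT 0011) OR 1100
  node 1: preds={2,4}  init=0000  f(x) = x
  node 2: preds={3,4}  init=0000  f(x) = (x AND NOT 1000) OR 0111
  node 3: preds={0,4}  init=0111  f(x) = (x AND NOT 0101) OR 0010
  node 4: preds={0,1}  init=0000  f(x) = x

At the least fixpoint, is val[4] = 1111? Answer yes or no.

Worklist (15 pops):
  #1 pop 0: in=0111 → 1100 (was 0000); enqueue []
  #2 pop 1: in=0000 → 0000 (no change)
  #3 pop 2: in=0111 → 0111 (was 0000); enqueue [0,1]
  #4 pop 3: in=1100 → 1111 (was 0111); enqueue [2]
  #5 pop 4: in=1100 → 1100 (was 0000); enqueue [3]
  #6 pop 0: in=1111 → 1100 (no change)
  #7 pop 1: in=1111 → 1111 (was 0000); enqueue [0,4]
  #8 pop 2: in=1111 → 0111 (no change)
  #9 pop 3: in=1100 → 1111 (no change)
  #10 pop 0: in=1111 → 1100 (no change)
  #11 pop 4: in=1111 → 1111 (was 1100); enqueue [0,1,2,3]
  #12 pop 0: in=1111 → 1100 (no change)
  #13 pop 1: in=1111 → 1111 (no change)
  #14 pop 2: in=1111 → 0111 (no change)
  #15 pop 3: in=1111 → 1111 (no change)

Fixpoint:
  val[0] = 1100
  val[1] = 1111
  val[2] = 0111
  val[3] = 1111
  val[4] = 1111

yes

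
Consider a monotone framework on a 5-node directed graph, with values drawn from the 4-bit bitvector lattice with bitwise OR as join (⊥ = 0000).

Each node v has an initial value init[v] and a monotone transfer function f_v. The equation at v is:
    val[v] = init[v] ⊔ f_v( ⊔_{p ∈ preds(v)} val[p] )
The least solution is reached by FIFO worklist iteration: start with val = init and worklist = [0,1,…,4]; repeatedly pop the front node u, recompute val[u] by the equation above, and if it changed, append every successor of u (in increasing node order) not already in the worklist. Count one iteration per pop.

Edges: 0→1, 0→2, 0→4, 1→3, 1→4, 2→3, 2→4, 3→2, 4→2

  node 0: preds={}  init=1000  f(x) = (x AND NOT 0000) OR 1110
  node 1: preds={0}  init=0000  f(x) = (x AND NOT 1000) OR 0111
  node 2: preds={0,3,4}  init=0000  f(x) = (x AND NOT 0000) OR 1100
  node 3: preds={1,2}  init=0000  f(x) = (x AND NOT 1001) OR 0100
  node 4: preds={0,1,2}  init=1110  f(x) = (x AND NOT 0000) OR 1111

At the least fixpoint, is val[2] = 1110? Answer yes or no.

Iteration log — 8 steps:
  step 1. node 0  ⊔preds=0000  new=1110  old=1000  +wl: 
  step 2. node 1  ⊔preds=1110  new=0111  old=0000  +wl: 
  step 3. node 2  ⊔preds=1110  new=1110  old=0000  +wl: 
  step 4. node 3  ⊔preds=1111  new=0110  old=0000  +wl: 2
  step 5. node 4  ⊔preds=1111  new=1111  old=1110  +wl: 
  step 6. node 2  ⊔preds=1111  new=1111  old=1110  +wl: 3,4
  step 7. node 3  ⊔preds=1111  new=0110  stable
  step 8. node 4  ⊔preds=1111  new=1111  stable

Least fixpoint reached:
  node 0: 1110
  node 1: 0111
  node 2: 1111
  node 3: 0110
  node 4: 1111

no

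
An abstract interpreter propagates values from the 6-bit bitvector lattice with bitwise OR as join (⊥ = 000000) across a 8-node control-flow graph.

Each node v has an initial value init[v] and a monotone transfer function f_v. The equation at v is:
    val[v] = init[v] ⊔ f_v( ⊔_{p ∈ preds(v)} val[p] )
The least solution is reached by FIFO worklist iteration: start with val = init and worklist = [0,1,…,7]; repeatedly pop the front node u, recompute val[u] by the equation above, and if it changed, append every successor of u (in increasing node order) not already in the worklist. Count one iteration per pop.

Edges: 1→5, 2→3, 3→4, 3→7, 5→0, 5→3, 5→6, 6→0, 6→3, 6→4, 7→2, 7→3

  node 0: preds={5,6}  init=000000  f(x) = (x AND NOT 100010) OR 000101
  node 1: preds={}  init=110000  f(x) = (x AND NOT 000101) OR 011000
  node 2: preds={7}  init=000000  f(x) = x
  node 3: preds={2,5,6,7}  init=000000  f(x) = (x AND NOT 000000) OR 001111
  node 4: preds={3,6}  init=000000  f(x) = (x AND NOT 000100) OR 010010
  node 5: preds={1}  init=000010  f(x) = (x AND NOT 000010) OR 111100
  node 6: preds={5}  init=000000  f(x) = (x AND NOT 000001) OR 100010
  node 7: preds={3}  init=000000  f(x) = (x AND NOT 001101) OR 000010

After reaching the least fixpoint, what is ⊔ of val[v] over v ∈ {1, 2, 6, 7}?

Trace (16 dequeues):
  [1] u=0 | in 000010 | out 000101 | prev 000000 | push {}
  [2] u=1 | in 000000 | out 111000 | prev 110000 | push {}
  [3] u=2 | in 000000 | out 000000 | ==
  [4] u=3 | in 000010 | out 001111 | prev 000000 | push {}
  [5] u=4 | in 001111 | out 011011 | prev 000000 | push {}
  [6] u=5 | in 111000 | out 111110 | prev 000010 | push {0,3}
  [7] u=6 | in 111110 | out 111110 | prev 000000 | push {4}
  [8] u=7 | in 001111 | out 000010 | prev 000000 | push {2}
  [9] u=0 | in 111110 | out 011101 | prev 000101 | push {}
  [10] u=3 | in 111110 | out 111111 | prev 001111 | push {7}
  [11] u=4 | in 111111 | out 111011 | prev 011011 | push {}
  [12] u=2 | in 000010 | out 000010 | prev 000000 | push {3}
  [13] u=7 | in 111111 | out 110010 | prev 000010 | push {2}
  [14] u=3 | in 111110 | out 111111 | ==
  [15] u=2 | in 110010 | out 110010 | prev 000010 | push {3}
  [16] u=3 | in 111110 | out 111111 | ==

Converged values:
  [0] 011101
  [1] 111000
  [2] 110010
  [3] 111111
  [4] 111011
  [5] 111110
  [6] 111110
  [7] 110010

111110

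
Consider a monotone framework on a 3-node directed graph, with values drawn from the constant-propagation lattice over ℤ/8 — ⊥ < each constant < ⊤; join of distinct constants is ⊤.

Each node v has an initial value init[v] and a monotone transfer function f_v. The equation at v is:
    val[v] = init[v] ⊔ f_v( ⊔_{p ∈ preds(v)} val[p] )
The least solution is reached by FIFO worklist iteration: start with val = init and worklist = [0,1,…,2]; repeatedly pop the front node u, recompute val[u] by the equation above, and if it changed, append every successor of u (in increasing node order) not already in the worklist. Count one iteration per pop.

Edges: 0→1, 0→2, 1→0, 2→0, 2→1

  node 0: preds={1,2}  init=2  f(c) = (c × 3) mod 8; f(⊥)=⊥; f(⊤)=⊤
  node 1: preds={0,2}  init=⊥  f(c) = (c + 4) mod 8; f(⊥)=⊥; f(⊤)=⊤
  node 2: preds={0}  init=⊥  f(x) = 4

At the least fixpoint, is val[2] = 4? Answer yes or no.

yes

Iteration log — 7 steps:
  step 1. node 0  ⊔preds=⊥  new=2  stable
  step 2. node 1  ⊔preds=2  new=6  old=⊥  +wl: 0
  step 3. node 2  ⊔preds=2  new=4  old=⊥  +wl: 1
  step 4. node 0  ⊔preds=⊤  new=⊤  old=2  +wl: 2
  step 5. node 1  ⊔preds=⊤  new=⊤  old=6  +wl: 0
  step 6. node 2  ⊔preds=⊤  new=4  stable
  step 7. node 0  ⊔preds=⊤  new=⊤  stable

Least fixpoint reached:
  node 0: ⊤
  node 1: ⊤
  node 2: 4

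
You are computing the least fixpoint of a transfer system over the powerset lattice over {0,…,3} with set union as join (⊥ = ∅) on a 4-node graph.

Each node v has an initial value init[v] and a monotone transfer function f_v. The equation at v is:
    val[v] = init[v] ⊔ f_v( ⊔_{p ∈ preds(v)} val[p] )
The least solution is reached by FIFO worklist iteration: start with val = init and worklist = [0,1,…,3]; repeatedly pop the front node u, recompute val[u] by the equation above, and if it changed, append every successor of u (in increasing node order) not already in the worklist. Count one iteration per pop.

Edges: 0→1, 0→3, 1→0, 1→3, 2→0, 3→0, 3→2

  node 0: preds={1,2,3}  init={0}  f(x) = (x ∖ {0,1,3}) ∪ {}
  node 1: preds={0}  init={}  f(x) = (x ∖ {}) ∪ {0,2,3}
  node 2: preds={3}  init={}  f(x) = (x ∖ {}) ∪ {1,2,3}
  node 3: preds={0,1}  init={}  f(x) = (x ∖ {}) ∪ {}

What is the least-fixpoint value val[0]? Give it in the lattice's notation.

Worklist (9 pops):
  #1 pop 0: in={} → {0} (no change)
  #2 pop 1: in={0} → {0,2,3} (was {}); enqueue [0]
  #3 pop 2: in={} → {1,2,3} (was {}); enqueue []
  #4 pop 3: in={0,2,3} → {0,2,3} (was {}); enqueue [2]
  #5 pop 0: in={0,1,2,3} → {0,2} (was {0}); enqueue [1,3]
  #6 pop 2: in={0,2,3} → {0,1,2,3} (was {1,2,3}); enqueue [0]
  #7 pop 1: in={0,2} → {0,2,3} (no change)
  #8 pop 3: in={0,2,3} → {0,2,3} (no change)
  #9 pop 0: in={0,1,2,3} → {0,2} (no change)

Fixpoint:
  val[0] = {0,2}
  val[1] = {0,2,3}
  val[2] = {0,1,2,3}
  val[3] = {0,2,3}

{0,2}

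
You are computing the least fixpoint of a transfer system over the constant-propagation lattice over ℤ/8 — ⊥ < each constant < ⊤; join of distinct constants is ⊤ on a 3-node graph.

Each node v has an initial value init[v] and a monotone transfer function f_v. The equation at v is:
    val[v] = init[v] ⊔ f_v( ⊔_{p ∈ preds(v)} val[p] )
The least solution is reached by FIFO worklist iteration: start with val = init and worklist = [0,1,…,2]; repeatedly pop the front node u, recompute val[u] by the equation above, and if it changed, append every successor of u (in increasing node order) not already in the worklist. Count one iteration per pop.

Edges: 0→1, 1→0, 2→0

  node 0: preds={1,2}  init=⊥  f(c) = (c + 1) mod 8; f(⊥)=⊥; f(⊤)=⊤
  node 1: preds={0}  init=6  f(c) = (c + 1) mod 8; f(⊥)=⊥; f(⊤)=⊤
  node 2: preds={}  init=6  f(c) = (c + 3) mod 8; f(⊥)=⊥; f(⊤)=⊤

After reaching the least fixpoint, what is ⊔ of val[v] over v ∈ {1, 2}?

⊤

Worklist (5 pops):
  #1 pop 0: in=6 → 7 (was ⊥); enqueue []
  #2 pop 1: in=7 → ⊤ (was 6); enqueue [0]
  #3 pop 2: in=⊥ → 6 (no change)
  #4 pop 0: in=⊤ → ⊤ (was 7); enqueue [1]
  #5 pop 1: in=⊤ → ⊤ (no change)

Fixpoint:
  val[0] = ⊤
  val[1] = ⊤
  val[2] = 6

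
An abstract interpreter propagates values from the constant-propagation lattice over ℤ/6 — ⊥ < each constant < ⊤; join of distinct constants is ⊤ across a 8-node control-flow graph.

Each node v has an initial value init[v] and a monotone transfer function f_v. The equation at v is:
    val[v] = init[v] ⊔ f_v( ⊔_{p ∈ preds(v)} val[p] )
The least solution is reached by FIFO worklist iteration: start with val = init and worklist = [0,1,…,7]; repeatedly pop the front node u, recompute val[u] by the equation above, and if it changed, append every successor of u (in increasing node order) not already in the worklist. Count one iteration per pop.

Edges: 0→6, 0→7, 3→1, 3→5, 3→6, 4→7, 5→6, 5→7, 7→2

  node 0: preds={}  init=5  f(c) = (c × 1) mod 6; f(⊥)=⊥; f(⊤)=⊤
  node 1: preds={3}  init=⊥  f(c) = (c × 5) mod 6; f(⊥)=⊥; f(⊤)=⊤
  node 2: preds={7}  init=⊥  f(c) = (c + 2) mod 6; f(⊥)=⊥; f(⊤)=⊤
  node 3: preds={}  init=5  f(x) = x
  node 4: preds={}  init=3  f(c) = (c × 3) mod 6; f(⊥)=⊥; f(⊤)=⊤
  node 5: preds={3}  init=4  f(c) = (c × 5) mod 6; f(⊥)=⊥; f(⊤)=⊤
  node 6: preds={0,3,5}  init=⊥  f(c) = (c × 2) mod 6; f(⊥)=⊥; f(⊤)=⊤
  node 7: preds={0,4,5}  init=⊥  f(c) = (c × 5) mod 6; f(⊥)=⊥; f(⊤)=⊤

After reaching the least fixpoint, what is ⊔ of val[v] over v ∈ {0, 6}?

⊤

Trace (9 dequeues):
  [1] u=0 | in ⊥ | out 5 | ==
  [2] u=1 | in 5 | out 1 | prev ⊥ | push {}
  [3] u=2 | in ⊥ | out ⊥ | ==
  [4] u=3 | in ⊥ | out 5 | ==
  [5] u=4 | in ⊥ | out 3 | ==
  [6] u=5 | in 5 | out ⊤ | prev 4 | push {}
  [7] u=6 | in ⊤ | out ⊤ | prev ⊥ | push {}
  [8] u=7 | in ⊤ | out ⊤ | prev ⊥ | push {2}
  [9] u=2 | in ⊤ | out ⊤ | prev ⊥ | push {}

Converged values:
  [0] 5
  [1] 1
  [2] ⊤
  [3] 5
  [4] 3
  [5] ⊤
  [6] ⊤
  [7] ⊤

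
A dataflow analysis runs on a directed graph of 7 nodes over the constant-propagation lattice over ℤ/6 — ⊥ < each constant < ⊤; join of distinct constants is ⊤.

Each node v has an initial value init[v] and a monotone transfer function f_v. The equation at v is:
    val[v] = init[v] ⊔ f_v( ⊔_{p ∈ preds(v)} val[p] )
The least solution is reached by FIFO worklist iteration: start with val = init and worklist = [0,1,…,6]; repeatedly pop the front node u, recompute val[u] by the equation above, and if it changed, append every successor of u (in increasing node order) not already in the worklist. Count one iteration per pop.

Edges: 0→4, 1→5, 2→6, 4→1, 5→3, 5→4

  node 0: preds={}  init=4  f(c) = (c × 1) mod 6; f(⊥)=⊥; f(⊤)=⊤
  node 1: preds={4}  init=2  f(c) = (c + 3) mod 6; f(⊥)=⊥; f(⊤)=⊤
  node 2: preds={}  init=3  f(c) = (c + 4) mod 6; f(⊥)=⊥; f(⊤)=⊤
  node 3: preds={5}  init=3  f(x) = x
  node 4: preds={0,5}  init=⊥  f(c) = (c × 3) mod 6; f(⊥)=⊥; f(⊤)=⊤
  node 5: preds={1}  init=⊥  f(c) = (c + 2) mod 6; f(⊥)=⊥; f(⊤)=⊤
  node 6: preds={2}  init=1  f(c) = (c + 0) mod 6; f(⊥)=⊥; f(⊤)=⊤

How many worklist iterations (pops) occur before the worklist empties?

Worklist (14 pops):
  #1 pop 0: in=⊥ → 4 (no change)
  #2 pop 1: in=⊥ → 2 (no change)
  #3 pop 2: in=⊥ → 3 (no change)
  #4 pop 3: in=⊥ → 3 (no change)
  #5 pop 4: in=4 → 0 (was ⊥); enqueue [1]
  #6 pop 5: in=2 → 4 (was ⊥); enqueue [3,4]
  #7 pop 6: in=3 → ⊤ (was 1); enqueue []
  #8 pop 1: in=0 → ⊤ (was 2); enqueue [5]
  #9 pop 3: in=4 → ⊤ (was 3); enqueue []
  #10 pop 4: in=4 → 0 (no change)
  #11 pop 5: in=⊤ → ⊤ (was 4); enqueue [3,4]
  #12 pop 3: in=⊤ → ⊤ (no change)
  #13 pop 4: in=⊤ → ⊤ (was 0); enqueue [1]
  #14 pop 1: in=⊤ → ⊤ (no change)

Fixpoint:
  val[0] = 4
  val[1] = ⊤
  val[2] = 3
  val[3] = ⊤
  val[4] = ⊤
  val[5] = ⊤
  val[6] = ⊤

14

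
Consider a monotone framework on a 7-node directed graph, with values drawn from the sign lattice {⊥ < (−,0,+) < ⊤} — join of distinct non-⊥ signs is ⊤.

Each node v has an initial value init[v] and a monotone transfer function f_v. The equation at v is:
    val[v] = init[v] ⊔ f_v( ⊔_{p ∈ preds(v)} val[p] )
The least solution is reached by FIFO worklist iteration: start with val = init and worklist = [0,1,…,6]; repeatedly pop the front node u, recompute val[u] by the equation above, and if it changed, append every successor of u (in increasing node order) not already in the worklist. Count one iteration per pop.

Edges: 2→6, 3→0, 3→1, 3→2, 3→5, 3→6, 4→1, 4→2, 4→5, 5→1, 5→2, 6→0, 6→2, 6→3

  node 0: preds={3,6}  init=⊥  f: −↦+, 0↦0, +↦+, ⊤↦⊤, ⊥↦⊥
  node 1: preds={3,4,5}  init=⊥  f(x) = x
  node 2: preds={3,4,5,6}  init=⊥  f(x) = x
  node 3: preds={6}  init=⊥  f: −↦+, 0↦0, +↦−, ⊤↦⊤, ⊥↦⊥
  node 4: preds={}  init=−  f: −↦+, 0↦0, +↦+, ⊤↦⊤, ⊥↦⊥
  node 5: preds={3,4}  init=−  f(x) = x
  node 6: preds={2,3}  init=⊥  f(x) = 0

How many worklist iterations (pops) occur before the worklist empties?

Worklist (17 pops):
  #1 pop 0: in=⊥ → ⊥ (no change)
  #2 pop 1: in=− → − (was ⊥); enqueue []
  #3 pop 2: in=− → − (was ⊥); enqueue []
  #4 pop 3: in=⊥ → ⊥ (no change)
  #5 pop 4: in=⊥ → − (no change)
  #6 pop 5: in=− → − (no change)
  #7 pop 6: in=− → 0 (was ⊥); enqueue [0,2,3]
  #8 pop 0: in=0 → 0 (was ⊥); enqueue []
  #9 pop 2: in=⊤ → ⊤ (was −); enqueue [6]
  #10 pop 3: in=0 → 0 (was ⊥); enqueue [0,1,2,5]
  #11 pop 6: in=⊤ → 0 (no change)
  #12 pop 0: in=0 → 0 (no change)
  #13 pop 1: in=⊤ → ⊤ (was −); enqueue []
  #14 pop 2: in=⊤ → ⊤ (no change)
  #15 pop 5: in=⊤ → ⊤ (was −); enqueue [1,2]
  #16 pop 1: in=⊤ → ⊤ (no change)
  #17 pop 2: in=⊤ → ⊤ (no change)

Fixpoint:
  val[0] = 0
  val[1] = ⊤
  val[2] = ⊤
  val[3] = 0
  val[4] = −
  val[5] = ⊤
  val[6] = 0

17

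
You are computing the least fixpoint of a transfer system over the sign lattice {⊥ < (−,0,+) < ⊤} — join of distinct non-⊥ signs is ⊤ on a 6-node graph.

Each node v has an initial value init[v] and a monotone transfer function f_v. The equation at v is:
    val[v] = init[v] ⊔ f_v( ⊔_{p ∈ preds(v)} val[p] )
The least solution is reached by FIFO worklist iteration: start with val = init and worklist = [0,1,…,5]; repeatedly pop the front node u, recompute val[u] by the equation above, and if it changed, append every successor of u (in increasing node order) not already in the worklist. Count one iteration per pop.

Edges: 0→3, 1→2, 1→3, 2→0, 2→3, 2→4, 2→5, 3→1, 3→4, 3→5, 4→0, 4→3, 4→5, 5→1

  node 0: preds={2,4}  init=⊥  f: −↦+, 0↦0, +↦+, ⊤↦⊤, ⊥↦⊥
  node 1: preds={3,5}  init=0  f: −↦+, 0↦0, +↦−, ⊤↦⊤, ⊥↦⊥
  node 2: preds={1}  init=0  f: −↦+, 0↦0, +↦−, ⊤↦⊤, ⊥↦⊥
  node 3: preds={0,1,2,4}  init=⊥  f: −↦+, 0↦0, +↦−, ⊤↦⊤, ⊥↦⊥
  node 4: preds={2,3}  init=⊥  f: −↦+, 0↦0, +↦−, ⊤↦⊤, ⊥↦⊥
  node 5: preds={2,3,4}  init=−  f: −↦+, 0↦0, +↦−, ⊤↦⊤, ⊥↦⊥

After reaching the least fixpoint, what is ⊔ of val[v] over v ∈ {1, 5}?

⊤

Iteration log — 9 steps:
  step 1. node 0  ⊔preds=0  new=0  old=⊥  +wl: 
  step 2. node 1  ⊔preds=−  new=⊤  old=0  +wl: 
  step 3. node 2  ⊔preds=⊤  new=⊤  old=0  +wl: 0
  step 4. node 3  ⊔preds=⊤  new=⊤  old=⊥  +wl: 1
  step 5. node 4  ⊔preds=⊤  new=⊤  old=⊥  +wl: 3
  step 6. node 5  ⊔preds=⊤  new=⊤  old=−  +wl: 
  step 7. node 0  ⊔preds=⊤  new=⊤  old=0  +wl: 
  step 8. node 1  ⊔preds=⊤  new=⊤  stable
  step 9. node 3  ⊔preds=⊤  new=⊤  stable

Least fixpoint reached:
  node 0: ⊤
  node 1: ⊤
  node 2: ⊤
  node 3: ⊤
  node 4: ⊤
  node 5: ⊤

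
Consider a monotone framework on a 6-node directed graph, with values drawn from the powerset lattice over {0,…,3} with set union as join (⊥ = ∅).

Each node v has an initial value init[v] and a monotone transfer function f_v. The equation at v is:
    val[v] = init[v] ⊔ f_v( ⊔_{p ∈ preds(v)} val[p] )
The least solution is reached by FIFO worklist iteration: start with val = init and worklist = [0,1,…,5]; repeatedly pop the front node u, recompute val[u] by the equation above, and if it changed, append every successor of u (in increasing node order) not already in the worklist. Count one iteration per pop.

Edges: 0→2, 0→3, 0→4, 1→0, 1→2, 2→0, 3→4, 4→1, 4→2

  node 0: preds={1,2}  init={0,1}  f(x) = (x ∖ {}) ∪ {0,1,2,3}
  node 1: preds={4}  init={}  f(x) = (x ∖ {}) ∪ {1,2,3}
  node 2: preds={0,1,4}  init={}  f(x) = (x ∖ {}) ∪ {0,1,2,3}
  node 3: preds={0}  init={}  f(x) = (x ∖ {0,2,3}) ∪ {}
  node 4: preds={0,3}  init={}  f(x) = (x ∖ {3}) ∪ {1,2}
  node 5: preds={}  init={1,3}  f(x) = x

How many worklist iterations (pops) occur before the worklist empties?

10

Worklist (10 pops):
  #1 pop 0: in={} → {0,1,2,3} (was {0,1}); enqueue []
  #2 pop 1: in={} → {1,2,3} (was {}); enqueue [0]
  #3 pop 2: in={0,1,2,3} → {0,1,2,3} (was {}); enqueue []
  #4 pop 3: in={0,1,2,3} → {1} (was {}); enqueue []
  #5 pop 4: in={0,1,2,3} → {0,1,2} (was {}); enqueue [1,2]
  #6 pop 5: in={} → {1,3} (no change)
  #7 pop 0: in={0,1,2,3} → {0,1,2,3} (no change)
  #8 pop 1: in={0,1,2} → {0,1,2,3} (was {1,2,3}); enqueue [0]
  #9 pop 2: in={0,1,2,3} → {0,1,2,3} (no change)
  #10 pop 0: in={0,1,2,3} → {0,1,2,3} (no change)

Fixpoint:
  val[0] = {0,1,2,3}
  val[1] = {0,1,2,3}
  val[2] = {0,1,2,3}
  val[3] = {1}
  val[4] = {0,1,2}
  val[5] = {1,3}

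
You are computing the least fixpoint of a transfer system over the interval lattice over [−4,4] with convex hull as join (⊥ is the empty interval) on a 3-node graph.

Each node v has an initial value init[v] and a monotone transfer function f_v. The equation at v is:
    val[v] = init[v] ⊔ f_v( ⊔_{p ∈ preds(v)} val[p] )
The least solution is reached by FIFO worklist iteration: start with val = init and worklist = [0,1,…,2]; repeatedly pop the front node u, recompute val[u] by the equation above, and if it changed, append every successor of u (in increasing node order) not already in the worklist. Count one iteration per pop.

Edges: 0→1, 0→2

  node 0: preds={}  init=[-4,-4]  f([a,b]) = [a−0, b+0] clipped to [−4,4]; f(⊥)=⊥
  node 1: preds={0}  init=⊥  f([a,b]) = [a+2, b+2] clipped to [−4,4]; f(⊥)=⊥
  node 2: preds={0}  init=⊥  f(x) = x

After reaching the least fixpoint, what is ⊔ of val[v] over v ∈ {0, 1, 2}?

[-4,-2]

Iteration log — 3 steps:
  step 1. node 0  ⊔preds=⊥  new=[-4,-4]  stable
  step 2. node 1  ⊔preds=[-4,-4]  new=[-2,-2]  old=⊥  +wl: 
  step 3. node 2  ⊔preds=[-4,-4]  new=[-4,-4]  old=⊥  +wl: 

Least fixpoint reached:
  node 0: [-4,-4]
  node 1: [-2,-2]
  node 2: [-4,-4]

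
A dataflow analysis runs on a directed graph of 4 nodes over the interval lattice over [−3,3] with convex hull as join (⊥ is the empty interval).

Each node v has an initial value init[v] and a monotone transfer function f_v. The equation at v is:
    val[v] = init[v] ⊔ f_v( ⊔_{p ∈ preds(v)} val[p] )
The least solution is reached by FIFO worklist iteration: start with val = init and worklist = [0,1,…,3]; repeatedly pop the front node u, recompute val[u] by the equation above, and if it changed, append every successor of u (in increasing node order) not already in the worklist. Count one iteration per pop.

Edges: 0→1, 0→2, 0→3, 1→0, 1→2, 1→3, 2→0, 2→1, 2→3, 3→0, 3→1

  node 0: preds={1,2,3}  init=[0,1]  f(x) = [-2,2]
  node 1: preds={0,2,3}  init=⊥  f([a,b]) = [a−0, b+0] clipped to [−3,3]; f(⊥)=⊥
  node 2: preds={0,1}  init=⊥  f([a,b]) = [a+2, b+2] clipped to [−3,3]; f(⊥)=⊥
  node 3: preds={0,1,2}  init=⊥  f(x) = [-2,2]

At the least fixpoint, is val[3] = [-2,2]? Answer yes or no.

yes

Iteration log — 9 steps:
  step 1. node 0  ⊔preds=⊥  new=[-2,2]  old=[0,1]  +wl: 
  step 2. node 1  ⊔preds=[-2,2]  new=[-2,2]  old=⊥  +wl: 0
  step 3. node 2  ⊔preds=[-2,2]  new=[0,3]  old=⊥  +wl: 1
  step 4. node 3  ⊔preds=[-2,3]  new=[-2,2]  old=⊥  +wl: 
  step 5. node 0  ⊔preds=[-2,3]  new=[-2,2]  stable
  step 6. node 1  ⊔preds=[-2,3]  new=[-2,3]  old=[-2,2]  +wl: 0,2,3
  step 7. node 0  ⊔preds=[-2,3]  new=[-2,2]  stable
  step 8. node 2  ⊔preds=[-2,3]  new=[0,3]  stable
  step 9. node 3  ⊔preds=[-2,3]  new=[-2,2]  stable

Least fixpoint reached:
  node 0: [-2,2]
  node 1: [-2,3]
  node 2: [0,3]
  node 3: [-2,2]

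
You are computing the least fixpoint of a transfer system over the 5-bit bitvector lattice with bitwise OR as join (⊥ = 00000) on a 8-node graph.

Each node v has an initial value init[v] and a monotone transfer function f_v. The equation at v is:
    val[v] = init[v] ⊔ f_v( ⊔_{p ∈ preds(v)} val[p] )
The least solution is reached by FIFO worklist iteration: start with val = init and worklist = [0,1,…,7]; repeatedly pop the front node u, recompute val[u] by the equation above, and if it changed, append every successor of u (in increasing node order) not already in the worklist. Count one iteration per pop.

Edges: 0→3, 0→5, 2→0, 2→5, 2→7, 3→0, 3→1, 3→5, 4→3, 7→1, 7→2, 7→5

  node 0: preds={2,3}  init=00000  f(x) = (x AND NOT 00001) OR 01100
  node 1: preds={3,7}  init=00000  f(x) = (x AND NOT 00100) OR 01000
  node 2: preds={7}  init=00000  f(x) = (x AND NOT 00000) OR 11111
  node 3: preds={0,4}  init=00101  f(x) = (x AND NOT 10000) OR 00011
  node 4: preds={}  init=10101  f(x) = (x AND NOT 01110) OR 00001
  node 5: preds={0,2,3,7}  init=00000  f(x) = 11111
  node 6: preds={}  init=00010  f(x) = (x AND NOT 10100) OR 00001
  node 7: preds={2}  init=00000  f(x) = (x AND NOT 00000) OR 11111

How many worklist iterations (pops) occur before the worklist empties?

Worklist (13 pops):
  #1 pop 0: in=00101 → 01100 (was 00000); enqueue []
  #2 pop 1: in=00101 → 01001 (was 00000); enqueue []
  #3 pop 2: in=00000 → 11111 (was 00000); enqueue [0]
  #4 pop 3: in=11101 → 01111 (was 00101); enqueue [1]
  #5 pop 4: in=00000 → 10101 (no change)
  #6 pop 5: in=11111 → 11111 (was 00000); enqueue []
  #7 pop 6: in=00000 → 00011 (was 00010); enqueue []
  #8 pop 7: in=11111 → 11111 (was 00000); enqueue [2,5]
  #9 pop 0: in=11111 → 11110 (was 01100); enqueue [3]
  #10 pop 1: in=11111 → 11011 (was 01001); enqueue []
  #11 pop 2: in=11111 → 11111 (no change)
  #12 pop 5: in=11111 → 11111 (no change)
  #13 pop 3: in=11111 → 01111 (no change)

Fixpoint:
  val[0] = 11110
  val[1] = 11011
  val[2] = 11111
  val[3] = 01111
  val[4] = 10101
  val[5] = 11111
  val[6] = 00011
  val[7] = 11111

13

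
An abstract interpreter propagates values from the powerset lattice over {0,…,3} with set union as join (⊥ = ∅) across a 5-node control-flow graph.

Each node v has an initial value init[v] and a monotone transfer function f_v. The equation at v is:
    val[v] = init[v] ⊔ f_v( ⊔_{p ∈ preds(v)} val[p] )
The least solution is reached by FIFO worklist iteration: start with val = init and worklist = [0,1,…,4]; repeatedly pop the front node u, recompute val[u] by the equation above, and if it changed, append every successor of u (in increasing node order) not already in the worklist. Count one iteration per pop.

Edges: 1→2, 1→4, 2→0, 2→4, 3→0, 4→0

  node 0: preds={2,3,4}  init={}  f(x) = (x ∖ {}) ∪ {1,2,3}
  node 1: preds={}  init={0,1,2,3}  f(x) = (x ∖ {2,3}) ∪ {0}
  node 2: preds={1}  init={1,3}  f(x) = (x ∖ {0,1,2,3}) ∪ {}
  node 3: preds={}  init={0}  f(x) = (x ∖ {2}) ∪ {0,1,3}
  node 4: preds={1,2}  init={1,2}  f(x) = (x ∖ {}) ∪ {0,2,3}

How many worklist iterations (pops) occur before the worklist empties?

Iteration log — 6 steps:
  step 1. node 0  ⊔preds={0,1,2,3}  new={0,1,2,3}  old={}  +wl: 
  step 2. node 1  ⊔preds={}  new={0,1,2,3}  stable
  step 3. node 2  ⊔preds={0,1,2,3}  new={1,3}  stable
  step 4. node 3  ⊔preds={}  new={0,1,3}  old={0}  +wl: 0
  step 5. node 4  ⊔preds={0,1,2,3}  new={0,1,2,3}  old={1,2}  +wl: 
  step 6. node 0  ⊔preds={0,1,2,3}  new={0,1,2,3}  stable

Least fixpoint reached:
  node 0: {0,1,2,3}
  node 1: {0,1,2,3}
  node 2: {1,3}
  node 3: {0,1,3}
  node 4: {0,1,2,3}

6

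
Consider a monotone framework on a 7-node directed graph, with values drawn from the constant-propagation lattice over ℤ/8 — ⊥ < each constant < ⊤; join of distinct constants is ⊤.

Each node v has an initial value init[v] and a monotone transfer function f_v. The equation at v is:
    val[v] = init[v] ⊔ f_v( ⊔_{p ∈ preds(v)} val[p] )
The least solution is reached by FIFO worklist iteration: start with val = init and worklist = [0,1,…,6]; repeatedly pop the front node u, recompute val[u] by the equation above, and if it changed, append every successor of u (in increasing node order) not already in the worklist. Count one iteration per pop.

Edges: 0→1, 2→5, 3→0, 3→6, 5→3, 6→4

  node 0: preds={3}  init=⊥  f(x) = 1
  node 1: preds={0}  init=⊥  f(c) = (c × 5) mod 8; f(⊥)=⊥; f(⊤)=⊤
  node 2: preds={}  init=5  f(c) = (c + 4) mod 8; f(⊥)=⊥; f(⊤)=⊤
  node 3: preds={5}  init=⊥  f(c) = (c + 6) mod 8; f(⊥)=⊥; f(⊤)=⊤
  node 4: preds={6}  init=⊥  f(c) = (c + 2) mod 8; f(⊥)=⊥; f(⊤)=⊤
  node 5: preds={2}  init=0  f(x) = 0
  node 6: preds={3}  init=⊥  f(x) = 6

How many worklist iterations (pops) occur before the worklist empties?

Worklist (9 pops):
  #1 pop 0: in=⊥ → 1 (was ⊥); enqueue []
  #2 pop 1: in=1 → 5 (was ⊥); enqueue []
  #3 pop 2: in=⊥ → 5 (no change)
  #4 pop 3: in=0 → 6 (was ⊥); enqueue [0]
  #5 pop 4: in=⊥ → ⊥ (no change)
  #6 pop 5: in=5 → 0 (no change)
  #7 pop 6: in=6 → 6 (was ⊥); enqueue [4]
  #8 pop 0: in=6 → 1 (no change)
  #9 pop 4: in=6 → 0 (was ⊥); enqueue []

Fixpoint:
  val[0] = 1
  val[1] = 5
  val[2] = 5
  val[3] = 6
  val[4] = 0
  val[5] = 0
  val[6] = 6

9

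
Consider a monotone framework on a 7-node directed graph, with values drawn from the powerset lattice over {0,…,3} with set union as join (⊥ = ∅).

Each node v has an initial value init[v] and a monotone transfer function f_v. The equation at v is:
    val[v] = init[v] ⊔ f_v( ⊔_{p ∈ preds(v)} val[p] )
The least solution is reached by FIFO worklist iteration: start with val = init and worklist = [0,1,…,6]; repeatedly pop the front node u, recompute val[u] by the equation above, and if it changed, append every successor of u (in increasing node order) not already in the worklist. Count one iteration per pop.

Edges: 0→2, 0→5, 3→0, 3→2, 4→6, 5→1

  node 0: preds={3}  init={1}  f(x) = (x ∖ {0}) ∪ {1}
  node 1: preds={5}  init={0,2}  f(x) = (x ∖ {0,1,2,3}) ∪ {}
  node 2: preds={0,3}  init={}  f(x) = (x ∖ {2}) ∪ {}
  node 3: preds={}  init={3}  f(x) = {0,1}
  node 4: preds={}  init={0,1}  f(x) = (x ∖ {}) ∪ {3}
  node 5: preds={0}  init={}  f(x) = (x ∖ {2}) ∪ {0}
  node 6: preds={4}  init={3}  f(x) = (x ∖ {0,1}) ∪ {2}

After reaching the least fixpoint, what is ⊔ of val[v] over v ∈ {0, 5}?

{0,1,3}

Iteration log — 10 steps:
  step 1. node 0  ⊔preds={3}  new={1,3}  old={1}  +wl: 
  step 2. node 1  ⊔preds={}  new={0,2}  stable
  step 3. node 2  ⊔preds={1,3}  new={1,3}  old={}  +wl: 
  step 4. node 3  ⊔preds={}  new={0,1,3}  old={3}  +wl: 0,2
  step 5. node 4  ⊔preds={}  new={0,1,3}  old={0,1}  +wl: 
  step 6. node 5  ⊔preds={1,3}  new={0,1,3}  old={}  +wl: 1
  step 7. node 6  ⊔preds={0,1,3}  new={2,3}  old={3}  +wl: 
  step 8. node 0  ⊔preds={0,1,3}  new={1,3}  stable
  step 9. node 2  ⊔preds={0,1,3}  new={0,1,3}  old={1,3}  +wl: 
  step 10. node 1  ⊔preds={0,1,3}  new={0,2}  stable

Least fixpoint reached:
  node 0: {1,3}
  node 1: {0,2}
  node 2: {0,1,3}
  node 3: {0,1,3}
  node 4: {0,1,3}
  node 5: {0,1,3}
  node 6: {2,3}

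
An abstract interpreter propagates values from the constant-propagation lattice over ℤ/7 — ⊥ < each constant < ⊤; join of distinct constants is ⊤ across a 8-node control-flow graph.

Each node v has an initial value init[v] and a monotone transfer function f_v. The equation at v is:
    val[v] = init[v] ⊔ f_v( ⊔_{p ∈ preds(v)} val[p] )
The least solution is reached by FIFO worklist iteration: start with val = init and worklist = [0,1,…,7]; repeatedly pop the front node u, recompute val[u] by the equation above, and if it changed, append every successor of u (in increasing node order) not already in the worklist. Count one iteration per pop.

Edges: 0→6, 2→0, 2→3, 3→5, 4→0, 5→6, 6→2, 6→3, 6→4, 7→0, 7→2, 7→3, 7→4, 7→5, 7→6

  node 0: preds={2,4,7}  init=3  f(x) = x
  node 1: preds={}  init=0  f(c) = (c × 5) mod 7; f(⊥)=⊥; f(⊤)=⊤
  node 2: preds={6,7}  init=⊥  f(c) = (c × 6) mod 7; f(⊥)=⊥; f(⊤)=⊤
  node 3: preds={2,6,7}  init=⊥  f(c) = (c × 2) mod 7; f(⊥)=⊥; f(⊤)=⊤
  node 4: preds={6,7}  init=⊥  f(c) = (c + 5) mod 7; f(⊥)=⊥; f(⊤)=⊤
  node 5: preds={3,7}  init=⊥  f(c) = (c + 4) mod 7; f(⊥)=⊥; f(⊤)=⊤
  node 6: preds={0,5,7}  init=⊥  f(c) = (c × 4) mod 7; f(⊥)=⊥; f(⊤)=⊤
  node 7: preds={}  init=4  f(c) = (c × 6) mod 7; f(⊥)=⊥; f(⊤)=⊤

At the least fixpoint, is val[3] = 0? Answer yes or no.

Worklist (13 pops):
  #1 pop 0: in=4 → ⊤ (was 3); enqueue []
  #2 pop 1: in=⊥ → 0 (no change)
  #3 pop 2: in=4 → 3 (was ⊥); enqueue [0]
  #4 pop 3: in=⊤ → ⊤ (was ⊥); enqueue []
  #5 pop 4: in=4 → 2 (was ⊥); enqueue []
  #6 pop 5: in=⊤ → ⊤ (was ⊥); enqueue []
  #7 pop 6: in=⊤ → ⊤ (was ⊥); enqueue [2,3,4]
  #8 pop 7: in=⊥ → 4 (no change)
  #9 pop 0: in=⊤ → ⊤ (no change)
  #10 pop 2: in=⊤ → ⊤ (was 3); enqueue [0]
  #11 pop 3: in=⊤ → ⊤ (no change)
  #12 pop 4: in=⊤ → ⊤ (was 2); enqueue []
  #13 pop 0: in=⊤ → ⊤ (no change)

Fixpoint:
  val[0] = ⊤
  val[1] = 0
  val[2] = ⊤
  val[3] = ⊤
  val[4] = ⊤
  val[5] = ⊤
  val[6] = ⊤
  val[7] = 4

no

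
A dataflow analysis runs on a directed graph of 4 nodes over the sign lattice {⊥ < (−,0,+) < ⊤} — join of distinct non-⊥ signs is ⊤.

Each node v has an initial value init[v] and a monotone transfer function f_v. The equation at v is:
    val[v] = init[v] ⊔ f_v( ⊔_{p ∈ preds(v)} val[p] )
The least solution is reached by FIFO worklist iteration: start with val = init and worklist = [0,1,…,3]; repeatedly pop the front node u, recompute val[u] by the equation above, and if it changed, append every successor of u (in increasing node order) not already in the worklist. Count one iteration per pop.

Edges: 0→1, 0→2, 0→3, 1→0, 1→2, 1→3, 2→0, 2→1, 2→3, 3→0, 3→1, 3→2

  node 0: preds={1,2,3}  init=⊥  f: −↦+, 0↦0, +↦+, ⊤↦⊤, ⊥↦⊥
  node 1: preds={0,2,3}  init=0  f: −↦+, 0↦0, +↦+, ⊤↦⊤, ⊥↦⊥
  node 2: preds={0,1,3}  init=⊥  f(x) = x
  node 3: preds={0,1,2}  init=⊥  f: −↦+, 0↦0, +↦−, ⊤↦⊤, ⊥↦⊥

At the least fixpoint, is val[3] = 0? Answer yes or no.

yes

Worklist (7 pops):
  #1 pop 0: in=0 → 0 (was ⊥); enqueue []
  #2 pop 1: in=0 → 0 (no change)
  #3 pop 2: in=0 → 0 (was ⊥); enqueue [0,1]
  #4 pop 3: in=0 → 0 (was ⊥); enqueue [2]
  #5 pop 0: in=0 → 0 (no change)
  #6 pop 1: in=0 → 0 (no change)
  #7 pop 2: in=0 → 0 (no change)

Fixpoint:
  val[0] = 0
  val[1] = 0
  val[2] = 0
  val[3] = 0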